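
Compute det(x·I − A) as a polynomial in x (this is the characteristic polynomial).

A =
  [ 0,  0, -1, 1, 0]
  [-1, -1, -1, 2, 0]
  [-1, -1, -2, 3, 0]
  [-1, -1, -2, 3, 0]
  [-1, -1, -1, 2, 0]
x^5

Expanding det(x·I − A) (e.g. by cofactor expansion or by noting that A is similar to its Jordan form J, which has the same characteristic polynomial as A) gives
  χ_A(x) = x^5
which factors as x^5. The eigenvalues (with algebraic multiplicities) are λ = 0 with multiplicity 5.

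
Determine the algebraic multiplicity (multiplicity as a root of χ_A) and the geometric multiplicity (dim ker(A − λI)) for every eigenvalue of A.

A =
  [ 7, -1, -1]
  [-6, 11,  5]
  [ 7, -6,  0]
λ = 6: alg = 3, geom = 1

Step 1 — factor the characteristic polynomial to read off the algebraic multiplicities:
  χ_A(x) = (x - 6)^3

Step 2 — compute geometric multiplicities via the rank-nullity identity g(λ) = n − rank(A − λI):
  rank(A − (6)·I) = 2, so dim ker(A − (6)·I) = n − 2 = 1

Summary:
  λ = 6: algebraic multiplicity = 3, geometric multiplicity = 1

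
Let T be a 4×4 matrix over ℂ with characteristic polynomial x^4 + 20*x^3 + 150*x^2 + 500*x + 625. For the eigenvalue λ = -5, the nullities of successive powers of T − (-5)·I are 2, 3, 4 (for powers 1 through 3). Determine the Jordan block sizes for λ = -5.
Block sizes for λ = -5: [3, 1]

From the dimensions of kernels of powers, the number of Jordan blocks of size at least j is d_j − d_{j−1} where d_j = dim ker(N^j) (with d_0 = 0). Computing the differences gives [2, 1, 1].
The number of blocks of size exactly k is (#blocks of size ≥ k) − (#blocks of size ≥ k + 1), so the partition is: 1 block(s) of size 1, 1 block(s) of size 3.
In nonincreasing order the block sizes are [3, 1].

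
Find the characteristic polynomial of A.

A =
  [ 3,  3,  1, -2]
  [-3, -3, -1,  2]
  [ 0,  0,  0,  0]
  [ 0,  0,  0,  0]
x^4

Expanding det(x·I − A) (e.g. by cofactor expansion or by noting that A is similar to its Jordan form J, which has the same characteristic polynomial as A) gives
  χ_A(x) = x^4
which factors as x^4. The eigenvalues (with algebraic multiplicities) are λ = 0 with multiplicity 4.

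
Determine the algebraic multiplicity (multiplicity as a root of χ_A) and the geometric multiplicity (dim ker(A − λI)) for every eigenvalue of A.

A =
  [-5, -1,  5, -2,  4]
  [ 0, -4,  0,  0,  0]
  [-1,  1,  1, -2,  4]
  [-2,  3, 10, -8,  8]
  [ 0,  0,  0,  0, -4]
λ = -4: alg = 5, geom = 3

Step 1 — factor the characteristic polynomial to read off the algebraic multiplicities:
  χ_A(x) = (x + 4)^5

Step 2 — compute geometric multiplicities via the rank-nullity identity g(λ) = n − rank(A − λI):
  rank(A − (-4)·I) = 2, so dim ker(A − (-4)·I) = n − 2 = 3

Summary:
  λ = -4: algebraic multiplicity = 5, geometric multiplicity = 3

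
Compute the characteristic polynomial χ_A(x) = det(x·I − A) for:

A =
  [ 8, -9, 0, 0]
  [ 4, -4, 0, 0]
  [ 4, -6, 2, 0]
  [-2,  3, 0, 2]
x^4 - 8*x^3 + 24*x^2 - 32*x + 16

Expanding det(x·I − A) (e.g. by cofactor expansion or by noting that A is similar to its Jordan form J, which has the same characteristic polynomial as A) gives
  χ_A(x) = x^4 - 8*x^3 + 24*x^2 - 32*x + 16
which factors as (x - 2)^4. The eigenvalues (with algebraic multiplicities) are λ = 2 with multiplicity 4.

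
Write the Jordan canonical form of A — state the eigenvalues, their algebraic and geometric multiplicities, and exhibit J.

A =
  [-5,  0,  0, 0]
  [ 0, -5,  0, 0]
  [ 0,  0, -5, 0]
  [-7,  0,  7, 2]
J_1(-5) ⊕ J_1(-5) ⊕ J_1(-5) ⊕ J_1(2)

The characteristic polynomial is
  det(x·I − A) = x^4 + 13*x^3 + 45*x^2 - 25*x - 250 = (x - 2)*(x + 5)^3

Eigenvalues and multiplicities (the geometric multiplicity of λ is n − rank(A − λI), which equals the number of Jordan blocks for λ):
  λ = -5: algebraic multiplicity = 3, geometric multiplicity = 3
  λ = 2: algebraic multiplicity = 1, geometric multiplicity = 1

Determining the block sizes for each eigenvalue:
  λ = -5: gm = am = 3, so every block has size 1 → block sizes [1, 1, 1]
  λ = 2: one block (gm = 1), so the single block has size am = 1 → block sizes [1]

Assembling the blocks gives a Jordan form
J =
  [-5,  0,  0, 0]
  [ 0, -5,  0, 0]
  [ 0,  0, -5, 0]
  [ 0,  0,  0, 2]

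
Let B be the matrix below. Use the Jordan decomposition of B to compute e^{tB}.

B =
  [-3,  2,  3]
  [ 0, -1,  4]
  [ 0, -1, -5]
e^{tB} =
  [exp(-3*t), t^2*exp(-3*t)/2 + 2*t*exp(-3*t), t^2*exp(-3*t) + 3*t*exp(-3*t)]
  [0, 2*t*exp(-3*t) + exp(-3*t), 4*t*exp(-3*t)]
  [0, -t*exp(-3*t), -2*t*exp(-3*t) + exp(-3*t)]

Strategy: write B = P · J · P⁻¹ where J is a Jordan canonical form, so e^{tB} = P · e^{tJ} · P⁻¹, and e^{tJ} can be computed block-by-block.

B has Jordan form
J =
  [-3,  1,  0]
  [ 0, -3,  1]
  [ 0,  0, -3]
(up to reordering of blocks).

Per-block formulas:
  For a 3×3 Jordan block J_3(-3): exp(t · J_3(-3)) = e^(-3t)·(I + t·N + (t^2/2)·N^2), where N is the 3×3 nilpotent shift.

After assembling e^{tJ} and conjugating by P, we get:

e^{tB} =
  [exp(-3*t), t^2*exp(-3*t)/2 + 2*t*exp(-3*t), t^2*exp(-3*t) + 3*t*exp(-3*t)]
  [0, 2*t*exp(-3*t) + exp(-3*t), 4*t*exp(-3*t)]
  [0, -t*exp(-3*t), -2*t*exp(-3*t) + exp(-3*t)]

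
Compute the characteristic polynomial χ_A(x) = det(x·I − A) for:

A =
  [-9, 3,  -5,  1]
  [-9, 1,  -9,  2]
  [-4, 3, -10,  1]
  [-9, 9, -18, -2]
x^4 + 20*x^3 + 150*x^2 + 500*x + 625

Expanding det(x·I − A) (e.g. by cofactor expansion or by noting that A is similar to its Jordan form J, which has the same characteristic polynomial as A) gives
  χ_A(x) = x^4 + 20*x^3 + 150*x^2 + 500*x + 625
which factors as (x + 5)^4. The eigenvalues (with algebraic multiplicities) are λ = -5 with multiplicity 4.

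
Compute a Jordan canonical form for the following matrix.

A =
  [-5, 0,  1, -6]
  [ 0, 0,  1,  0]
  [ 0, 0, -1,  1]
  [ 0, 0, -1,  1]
J_1(-5) ⊕ J_3(0)

The characteristic polynomial is
  det(x·I − A) = x^4 + 5*x^3 = x^3*(x + 5)

Eigenvalues and multiplicities (the geometric multiplicity of λ is n − rank(A − λI), which equals the number of Jordan blocks for λ):
  λ = -5: algebraic multiplicity = 1, geometric multiplicity = 1
  λ = 0: algebraic multiplicity = 3, geometric multiplicity = 1

Determining the block sizes for each eigenvalue:
  λ = -5: one block (gm = 1), so the single block has size am = 1 → block sizes [1]
  λ = 0: one block (gm = 1), so the single block has size am = 3 → block sizes [3]

Assembling the blocks gives a Jordan form
J =
  [-5, 0, 0, 0]
  [ 0, 0, 1, 0]
  [ 0, 0, 0, 1]
  [ 0, 0, 0, 0]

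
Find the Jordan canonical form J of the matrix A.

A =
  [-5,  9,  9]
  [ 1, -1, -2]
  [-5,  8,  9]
J_3(1)

The characteristic polynomial is
  det(x·I − A) = x^3 - 3*x^2 + 3*x - 1 = (x - 1)^3

Eigenvalues and multiplicities (the geometric multiplicity of λ is n − rank(A − λI), which equals the number of Jordan blocks for λ):
  λ = 1: algebraic multiplicity = 3, geometric multiplicity = 1

Determining the block sizes for each eigenvalue:
  λ = 1: one block (gm = 1), so the single block has size am = 3 → block sizes [3]

Assembling the blocks gives a Jordan form
J =
  [1, 1, 0]
  [0, 1, 1]
  [0, 0, 1]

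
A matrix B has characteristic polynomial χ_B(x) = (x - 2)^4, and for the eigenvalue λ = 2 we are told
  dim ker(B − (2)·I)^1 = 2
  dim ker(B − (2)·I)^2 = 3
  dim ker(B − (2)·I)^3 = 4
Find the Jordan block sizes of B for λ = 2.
Block sizes for λ = 2: [3, 1]

From the dimensions of kernels of powers, the number of Jordan blocks of size at least j is d_j − d_{j−1} where d_j = dim ker(N^j) (with d_0 = 0). Computing the differences gives [2, 1, 1].
The number of blocks of size exactly k is (#blocks of size ≥ k) − (#blocks of size ≥ k + 1), so the partition is: 1 block(s) of size 1, 1 block(s) of size 3.
In nonincreasing order the block sizes are [3, 1].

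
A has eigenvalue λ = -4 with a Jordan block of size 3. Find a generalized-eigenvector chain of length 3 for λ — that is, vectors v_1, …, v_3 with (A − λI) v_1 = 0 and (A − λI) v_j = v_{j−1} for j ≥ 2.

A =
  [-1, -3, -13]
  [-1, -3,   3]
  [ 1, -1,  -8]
A Jordan chain for λ = -4 of length 3:
v_1 = (-1, -1, 0)ᵀ
v_2 = (3, -1, 1)ᵀ
v_3 = (1, 0, 0)ᵀ

Let N = A − (-4)·I. We want v_3 with N^3 v_3 = 0 but N^2 v_3 ≠ 0; then v_{j-1} := N · v_j for j = 3, …, 2.

Pick v_3 = (1, 0, 0)ᵀ.
Then v_2 = N · v_3 = (3, -1, 1)ᵀ.
Then v_1 = N · v_2 = (-1, -1, 0)ᵀ.

Sanity check: (A − (-4)·I) v_1 = (0, 0, 0)ᵀ = 0. ✓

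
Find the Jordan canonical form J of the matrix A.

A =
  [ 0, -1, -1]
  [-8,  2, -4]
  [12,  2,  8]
J_2(2) ⊕ J_1(6)

The characteristic polynomial is
  det(x·I − A) = x^3 - 10*x^2 + 28*x - 24 = (x - 6)*(x - 2)^2

Eigenvalues and multiplicities (the geometric multiplicity of λ is n − rank(A − λI), which equals the number of Jordan blocks for λ):
  λ = 2: algebraic multiplicity = 2, geometric multiplicity = 1
  λ = 6: algebraic multiplicity = 1, geometric multiplicity = 1

Determining the block sizes for each eigenvalue:
  λ = 2: one block (gm = 1), so the single block has size am = 2 → block sizes [2]
  λ = 6: one block (gm = 1), so the single block has size am = 1 → block sizes [1]

Assembling the blocks gives a Jordan form
J =
  [2, 1, 0]
  [0, 2, 0]
  [0, 0, 6]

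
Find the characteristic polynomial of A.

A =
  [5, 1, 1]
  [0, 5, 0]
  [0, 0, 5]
x^3 - 15*x^2 + 75*x - 125

Expanding det(x·I − A) (e.g. by cofactor expansion or by noting that A is similar to its Jordan form J, which has the same characteristic polynomial as A) gives
  χ_A(x) = x^3 - 15*x^2 + 75*x - 125
which factors as (x - 5)^3. The eigenvalues (with algebraic multiplicities) are λ = 5 with multiplicity 3.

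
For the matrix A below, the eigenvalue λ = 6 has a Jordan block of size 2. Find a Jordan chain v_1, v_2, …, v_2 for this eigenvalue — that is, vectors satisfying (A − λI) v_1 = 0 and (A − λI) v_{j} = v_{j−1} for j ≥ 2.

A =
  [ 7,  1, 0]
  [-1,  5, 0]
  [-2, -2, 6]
A Jordan chain for λ = 6 of length 2:
v_1 = (1, -1, -2)ᵀ
v_2 = (1, 0, 0)ᵀ

Let N = A − (6)·I. We want v_2 with N^2 v_2 = 0 but N^1 v_2 ≠ 0; then v_{j-1} := N · v_j for j = 2, …, 2.

Pick v_2 = (1, 0, 0)ᵀ.
Then v_1 = N · v_2 = (1, -1, -2)ᵀ.

Sanity check: (A − (6)·I) v_1 = (0, 0, 0)ᵀ = 0. ✓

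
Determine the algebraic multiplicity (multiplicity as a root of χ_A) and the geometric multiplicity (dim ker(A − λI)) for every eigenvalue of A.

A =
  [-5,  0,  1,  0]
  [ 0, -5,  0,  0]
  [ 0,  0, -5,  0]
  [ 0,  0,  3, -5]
λ = -5: alg = 4, geom = 3

Step 1 — factor the characteristic polynomial to read off the algebraic multiplicities:
  χ_A(x) = (x + 5)^4

Step 2 — compute geometric multiplicities via the rank-nullity identity g(λ) = n − rank(A − λI):
  rank(A − (-5)·I) = 1, so dim ker(A − (-5)·I) = n − 1 = 3

Summary:
  λ = -5: algebraic multiplicity = 4, geometric multiplicity = 3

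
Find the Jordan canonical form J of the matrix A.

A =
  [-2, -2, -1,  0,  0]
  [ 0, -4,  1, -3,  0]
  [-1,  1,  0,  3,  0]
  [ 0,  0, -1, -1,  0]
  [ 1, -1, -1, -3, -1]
J_1(-4) ⊕ J_3(-1) ⊕ J_1(-1)

The characteristic polynomial is
  det(x·I − A) = x^5 + 8*x^4 + 22*x^3 + 28*x^2 + 17*x + 4 = (x + 1)^4*(x + 4)

Eigenvalues and multiplicities (the geometric multiplicity of λ is n − rank(A − λI), which equals the number of Jordan blocks for λ):
  λ = -4: algebraic multiplicity = 1, geometric multiplicity = 1
  λ = -1: algebraic multiplicity = 4, geometric multiplicity = 2

Determining the block sizes for each eigenvalue:
  λ = -4: one block (gm = 1), so the single block has size am = 1 → block sizes [1]
  λ = -1: with am = 4 and gm = 2, the partition is not yet determined (e.g. several partitions of 4 into 2 parts exist). Let N = A − (-1)·I. Computing rank(N^1) = 3, rank(N^2) = 2, rank(N^3) = 1; the number of blocks of size ≥ j is rank(N^{j−1}) − rank(N^j), giving [2, 1, 1]. So we have 1 block(s) of size 3, 1 block(s) of size 1 → block sizes [3, 1]

Assembling the blocks gives a Jordan form
J =
  [-4,  0,  0,  0,  0]
  [ 0, -1,  1,  0,  0]
  [ 0,  0, -1,  1,  0]
  [ 0,  0,  0, -1,  0]
  [ 0,  0,  0,  0, -1]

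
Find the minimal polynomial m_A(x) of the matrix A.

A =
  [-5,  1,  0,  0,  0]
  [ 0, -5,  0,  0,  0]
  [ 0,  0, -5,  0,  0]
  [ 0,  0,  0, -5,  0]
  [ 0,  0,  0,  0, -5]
x^2 + 10*x + 25

The characteristic polynomial is χ_A(x) = (x + 5)^5, so the eigenvalues are known. The minimal polynomial is
  m_A(x) = Π_λ (x − λ)^{k_λ}
where k_λ is the size of the *largest* Jordan block for λ (equivalently, the smallest k with (A − λI)^k v = 0 for every generalised eigenvector v of λ).

  λ = -5: largest Jordan block has size 2, contributing (x + 5)^2

So m_A(x) = (x + 5)^2 = x^2 + 10*x + 25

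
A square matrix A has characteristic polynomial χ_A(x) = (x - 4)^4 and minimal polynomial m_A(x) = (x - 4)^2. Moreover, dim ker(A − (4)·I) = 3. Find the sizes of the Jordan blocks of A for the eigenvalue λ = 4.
Block sizes for λ = 4: [2, 1, 1]

Step 1 — from the characteristic polynomial, algebraic multiplicity of λ = 4 is 4. From dim ker(A − (4)·I) = 3, there are exactly 3 Jordan blocks for λ = 4.
Step 2 — from the minimal polynomial, the factor (x − 4)^2 tells us the largest block for λ = 4 has size 2.
Step 3 — with total size 4, 3 blocks, and largest block 2, the block sizes (in nonincreasing order) are [2, 1, 1].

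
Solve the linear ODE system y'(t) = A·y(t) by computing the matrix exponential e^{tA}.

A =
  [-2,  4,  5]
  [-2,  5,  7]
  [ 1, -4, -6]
e^{tA} =
  [-t^2*exp(-t) - t*exp(-t) + exp(-t), 4*t*exp(-t), -t^2*exp(-t) + 5*t*exp(-t)]
  [-3*t^2*exp(-t)/2 - 2*t*exp(-t), 6*t*exp(-t) + exp(-t), -3*t^2*exp(-t)/2 + 7*t*exp(-t)]
  [t^2*exp(-t) + t*exp(-t), -4*t*exp(-t), t^2*exp(-t) - 5*t*exp(-t) + exp(-t)]

Strategy: write A = P · J · P⁻¹ where J is a Jordan canonical form, so e^{tA} = P · e^{tJ} · P⁻¹, and e^{tJ} can be computed block-by-block.

A has Jordan form
J =
  [-1,  1,  0]
  [ 0, -1,  1]
  [ 0,  0, -1]
(up to reordering of blocks).

Per-block formulas:
  For a 3×3 Jordan block J_3(-1): exp(t · J_3(-1)) = e^(-1t)·(I + t·N + (t^2/2)·N^2), where N is the 3×3 nilpotent shift.

After assembling e^{tJ} and conjugating by P, we get:

e^{tA} =
  [-t^2*exp(-t) - t*exp(-t) + exp(-t), 4*t*exp(-t), -t^2*exp(-t) + 5*t*exp(-t)]
  [-3*t^2*exp(-t)/2 - 2*t*exp(-t), 6*t*exp(-t) + exp(-t), -3*t^2*exp(-t)/2 + 7*t*exp(-t)]
  [t^2*exp(-t) + t*exp(-t), -4*t*exp(-t), t^2*exp(-t) - 5*t*exp(-t) + exp(-t)]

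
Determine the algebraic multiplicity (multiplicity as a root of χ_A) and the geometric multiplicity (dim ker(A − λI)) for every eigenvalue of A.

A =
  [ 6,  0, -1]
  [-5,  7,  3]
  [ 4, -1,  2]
λ = 5: alg = 3, geom = 1

Step 1 — factor the characteristic polynomial to read off the algebraic multiplicities:
  χ_A(x) = (x - 5)^3

Step 2 — compute geometric multiplicities via the rank-nullity identity g(λ) = n − rank(A − λI):
  rank(A − (5)·I) = 2, so dim ker(A − (5)·I) = n − 2 = 1

Summary:
  λ = 5: algebraic multiplicity = 3, geometric multiplicity = 1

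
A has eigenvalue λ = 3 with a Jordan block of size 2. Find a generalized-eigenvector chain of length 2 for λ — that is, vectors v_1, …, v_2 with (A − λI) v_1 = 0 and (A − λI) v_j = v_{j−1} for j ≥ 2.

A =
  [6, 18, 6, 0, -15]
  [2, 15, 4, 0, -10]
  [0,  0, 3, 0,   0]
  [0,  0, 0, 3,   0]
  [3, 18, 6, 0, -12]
A Jordan chain for λ = 3 of length 2:
v_1 = (3, 2, 0, 0, 3)ᵀ
v_2 = (1, 0, 0, 0, 0)ᵀ

Let N = A − (3)·I. We want v_2 with N^2 v_2 = 0 but N^1 v_2 ≠ 0; then v_{j-1} := N · v_j for j = 2, …, 2.

Pick v_2 = (1, 0, 0, 0, 0)ᵀ.
Then v_1 = N · v_2 = (3, 2, 0, 0, 3)ᵀ.

Sanity check: (A − (3)·I) v_1 = (0, 0, 0, 0, 0)ᵀ = 0. ✓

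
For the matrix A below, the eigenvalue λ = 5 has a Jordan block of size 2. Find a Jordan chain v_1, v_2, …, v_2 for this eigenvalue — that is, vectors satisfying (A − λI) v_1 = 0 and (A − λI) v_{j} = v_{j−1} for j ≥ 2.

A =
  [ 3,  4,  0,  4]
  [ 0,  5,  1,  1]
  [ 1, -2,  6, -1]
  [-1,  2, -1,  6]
A Jordan chain for λ = 5 of length 2:
v_1 = (-2, 0, 1, -1)ᵀ
v_2 = (1, 0, 0, 0)ᵀ

Let N = A − (5)·I. We want v_2 with N^2 v_2 = 0 but N^1 v_2 ≠ 0; then v_{j-1} := N · v_j for j = 2, …, 2.

Pick v_2 = (1, 0, 0, 0)ᵀ.
Then v_1 = N · v_2 = (-2, 0, 1, -1)ᵀ.

Sanity check: (A − (5)·I) v_1 = (0, 0, 0, 0)ᵀ = 0. ✓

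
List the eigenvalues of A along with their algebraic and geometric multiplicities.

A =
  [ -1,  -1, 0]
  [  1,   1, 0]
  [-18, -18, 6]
λ = 0: alg = 2, geom = 1; λ = 6: alg = 1, geom = 1

Step 1 — factor the characteristic polynomial to read off the algebraic multiplicities:
  χ_A(x) = x^2*(x - 6)

Step 2 — compute geometric multiplicities via the rank-nullity identity g(λ) = n − rank(A − λI):
  rank(A − (0)·I) = 2, so dim ker(A − (0)·I) = n − 2 = 1
  rank(A − (6)·I) = 2, so dim ker(A − (6)·I) = n − 2 = 1

Summary:
  λ = 0: algebraic multiplicity = 2, geometric multiplicity = 1
  λ = 6: algebraic multiplicity = 1, geometric multiplicity = 1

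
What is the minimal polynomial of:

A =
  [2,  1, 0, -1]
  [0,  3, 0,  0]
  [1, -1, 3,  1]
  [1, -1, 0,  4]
x^2 - 6*x + 9

The characteristic polynomial is χ_A(x) = (x - 3)^4, so the eigenvalues are known. The minimal polynomial is
  m_A(x) = Π_λ (x − λ)^{k_λ}
where k_λ is the size of the *largest* Jordan block for λ (equivalently, the smallest k with (A − λI)^k v = 0 for every generalised eigenvector v of λ).

  λ = 3: largest Jordan block has size 2, contributing (x − 3)^2

So m_A(x) = (x - 3)^2 = x^2 - 6*x + 9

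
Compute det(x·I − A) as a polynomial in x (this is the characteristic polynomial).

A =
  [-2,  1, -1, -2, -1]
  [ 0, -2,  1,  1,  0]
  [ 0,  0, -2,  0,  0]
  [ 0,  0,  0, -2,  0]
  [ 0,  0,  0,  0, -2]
x^5 + 10*x^4 + 40*x^3 + 80*x^2 + 80*x + 32

Expanding det(x·I − A) (e.g. by cofactor expansion or by noting that A is similar to its Jordan form J, which has the same characteristic polynomial as A) gives
  χ_A(x) = x^5 + 10*x^4 + 40*x^3 + 80*x^2 + 80*x + 32
which factors as (x + 2)^5. The eigenvalues (with algebraic multiplicities) are λ = -2 with multiplicity 5.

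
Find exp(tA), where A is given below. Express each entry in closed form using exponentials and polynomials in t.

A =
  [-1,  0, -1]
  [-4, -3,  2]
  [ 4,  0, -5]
e^{tA} =
  [2*t*exp(-3*t) + exp(-3*t), 0, -t*exp(-3*t)]
  [-4*t*exp(-3*t), exp(-3*t), 2*t*exp(-3*t)]
  [4*t*exp(-3*t), 0, -2*t*exp(-3*t) + exp(-3*t)]

Strategy: write A = P · J · P⁻¹ where J is a Jordan canonical form, so e^{tA} = P · e^{tJ} · P⁻¹, and e^{tJ} can be computed block-by-block.

A has Jordan form
J =
  [-3,  1,  0]
  [ 0, -3,  0]
  [ 0,  0, -3]
(up to reordering of blocks).

Per-block formulas:
  For a 1×1 block at λ = -3: exp(t · [-3]) = [e^(-3t)].
  For a 2×2 Jordan block J_2(-3): exp(t · J_2(-3)) = e^(-3t)·(I + t·N), where N is the 2×2 nilpotent shift.

After assembling e^{tJ} and conjugating by P, we get:

e^{tA} =
  [2*t*exp(-3*t) + exp(-3*t), 0, -t*exp(-3*t)]
  [-4*t*exp(-3*t), exp(-3*t), 2*t*exp(-3*t)]
  [4*t*exp(-3*t), 0, -2*t*exp(-3*t) + exp(-3*t)]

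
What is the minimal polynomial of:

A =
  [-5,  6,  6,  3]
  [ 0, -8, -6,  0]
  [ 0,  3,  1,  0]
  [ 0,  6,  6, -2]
x^2 + 7*x + 10

The characteristic polynomial is χ_A(x) = (x + 2)^2*(x + 5)^2, so the eigenvalues are known. The minimal polynomial is
  m_A(x) = Π_λ (x − λ)^{k_λ}
where k_λ is the size of the *largest* Jordan block for λ (equivalently, the smallest k with (A − λI)^k v = 0 for every generalised eigenvector v of λ).

  λ = -5: largest Jordan block has size 1, contributing (x + 5)
  λ = -2: largest Jordan block has size 1, contributing (x + 2)

So m_A(x) = (x + 2)*(x + 5) = x^2 + 7*x + 10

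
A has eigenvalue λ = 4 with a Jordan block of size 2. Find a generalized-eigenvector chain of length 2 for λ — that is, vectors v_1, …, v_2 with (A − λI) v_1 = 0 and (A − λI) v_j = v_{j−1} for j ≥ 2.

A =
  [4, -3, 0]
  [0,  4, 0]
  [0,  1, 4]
A Jordan chain for λ = 4 of length 2:
v_1 = (-3, 0, 1)ᵀ
v_2 = (0, 1, 0)ᵀ

Let N = A − (4)·I. We want v_2 with N^2 v_2 = 0 but N^1 v_2 ≠ 0; then v_{j-1} := N · v_j for j = 2, …, 2.

Pick v_2 = (0, 1, 0)ᵀ.
Then v_1 = N · v_2 = (-3, 0, 1)ᵀ.

Sanity check: (A − (4)·I) v_1 = (0, 0, 0)ᵀ = 0. ✓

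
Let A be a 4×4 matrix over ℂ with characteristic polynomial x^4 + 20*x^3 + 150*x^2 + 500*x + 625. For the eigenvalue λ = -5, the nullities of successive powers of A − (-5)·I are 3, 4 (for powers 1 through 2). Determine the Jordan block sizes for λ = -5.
Block sizes for λ = -5: [2, 1, 1]

From the dimensions of kernels of powers, the number of Jordan blocks of size at least j is d_j − d_{j−1} where d_j = dim ker(N^j) (with d_0 = 0). Computing the differences gives [3, 1].
The number of blocks of size exactly k is (#blocks of size ≥ k) − (#blocks of size ≥ k + 1), so the partition is: 2 block(s) of size 1, 1 block(s) of size 2.
In nonincreasing order the block sizes are [2, 1, 1].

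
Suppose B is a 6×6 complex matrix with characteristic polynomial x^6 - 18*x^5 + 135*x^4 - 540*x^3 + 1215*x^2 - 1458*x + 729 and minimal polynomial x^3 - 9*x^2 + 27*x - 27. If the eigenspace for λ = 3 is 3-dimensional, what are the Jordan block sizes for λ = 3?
Block sizes for λ = 3: [3, 2, 1]

Step 1 — from the characteristic polynomial, algebraic multiplicity of λ = 3 is 6. From dim ker(B − (3)·I) = 3, there are exactly 3 Jordan blocks for λ = 3.
Step 2 — from the minimal polynomial, the factor (x − 3)^3 tells us the largest block for λ = 3 has size 3.
Step 3 — with total size 6, 3 blocks, and largest block 3, the block sizes (in nonincreasing order) are [3, 2, 1].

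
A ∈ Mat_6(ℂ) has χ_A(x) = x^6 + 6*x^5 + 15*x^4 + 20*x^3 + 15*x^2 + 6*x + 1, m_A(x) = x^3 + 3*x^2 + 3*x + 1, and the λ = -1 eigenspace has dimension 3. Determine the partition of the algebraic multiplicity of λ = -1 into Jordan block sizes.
Block sizes for λ = -1: [3, 2, 1]

Step 1 — from the characteristic polynomial, algebraic multiplicity of λ = -1 is 6. From dim ker(A − (-1)·I) = 3, there are exactly 3 Jordan blocks for λ = -1.
Step 2 — from the minimal polynomial, the factor (x + 1)^3 tells us the largest block for λ = -1 has size 3.
Step 3 — with total size 6, 3 blocks, and largest block 3, the block sizes (in nonincreasing order) are [3, 2, 1].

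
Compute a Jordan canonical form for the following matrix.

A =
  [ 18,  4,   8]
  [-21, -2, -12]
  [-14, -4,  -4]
J_2(4) ⊕ J_1(4)

The characteristic polynomial is
  det(x·I − A) = x^3 - 12*x^2 + 48*x - 64 = (x - 4)^3

Eigenvalues and multiplicities (the geometric multiplicity of λ is n − rank(A − λI), which equals the number of Jordan blocks for λ):
  λ = 4: algebraic multiplicity = 3, geometric multiplicity = 2

Determining the block sizes for each eigenvalue:
  λ = 4: 2 blocks summing to 3 forces exactly one block of size 2 and the rest size 1 → block sizes [2, 1]

Assembling the blocks gives a Jordan form
J =
  [4, 1, 0]
  [0, 4, 0]
  [0, 0, 4]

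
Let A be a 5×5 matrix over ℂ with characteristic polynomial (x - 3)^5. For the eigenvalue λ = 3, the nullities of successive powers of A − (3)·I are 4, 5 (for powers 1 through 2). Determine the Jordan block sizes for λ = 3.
Block sizes for λ = 3: [2, 1, 1, 1]

From the dimensions of kernels of powers, the number of Jordan blocks of size at least j is d_j − d_{j−1} where d_j = dim ker(N^j) (with d_0 = 0). Computing the differences gives [4, 1].
The number of blocks of size exactly k is (#blocks of size ≥ k) − (#blocks of size ≥ k + 1), so the partition is: 3 block(s) of size 1, 1 block(s) of size 2.
In nonincreasing order the block sizes are [2, 1, 1, 1].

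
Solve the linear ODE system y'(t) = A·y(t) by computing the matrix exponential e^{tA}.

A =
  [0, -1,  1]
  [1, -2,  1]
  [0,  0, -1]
e^{tA} =
  [t*exp(-t) + exp(-t), -t*exp(-t), t*exp(-t)]
  [t*exp(-t), -t*exp(-t) + exp(-t), t*exp(-t)]
  [0, 0, exp(-t)]

Strategy: write A = P · J · P⁻¹ where J is a Jordan canonical form, so e^{tA} = P · e^{tJ} · P⁻¹, and e^{tJ} can be computed block-by-block.

A has Jordan form
J =
  [-1,  1,  0]
  [ 0, -1,  0]
  [ 0,  0, -1]
(up to reordering of blocks).

Per-block formulas:
  For a 1×1 block at λ = -1: exp(t · [-1]) = [e^(-1t)].
  For a 2×2 Jordan block J_2(-1): exp(t · J_2(-1)) = e^(-1t)·(I + t·N), where N is the 2×2 nilpotent shift.

After assembling e^{tJ} and conjugating by P, we get:

e^{tA} =
  [t*exp(-t) + exp(-t), -t*exp(-t), t*exp(-t)]
  [t*exp(-t), -t*exp(-t) + exp(-t), t*exp(-t)]
  [0, 0, exp(-t)]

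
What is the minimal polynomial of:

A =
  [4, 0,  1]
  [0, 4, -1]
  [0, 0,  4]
x^2 - 8*x + 16

The characteristic polynomial is χ_A(x) = (x - 4)^3, so the eigenvalues are known. The minimal polynomial is
  m_A(x) = Π_λ (x − λ)^{k_λ}
where k_λ is the size of the *largest* Jordan block for λ (equivalently, the smallest k with (A − λI)^k v = 0 for every generalised eigenvector v of λ).

  λ = 4: largest Jordan block has size 2, contributing (x − 4)^2

So m_A(x) = (x - 4)^2 = x^2 - 8*x + 16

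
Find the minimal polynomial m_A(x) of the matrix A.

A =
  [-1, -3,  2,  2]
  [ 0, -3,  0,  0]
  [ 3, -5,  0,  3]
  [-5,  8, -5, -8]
x^2 + 6*x + 9

The characteristic polynomial is χ_A(x) = (x + 3)^4, so the eigenvalues are known. The minimal polynomial is
  m_A(x) = Π_λ (x − λ)^{k_λ}
where k_λ is the size of the *largest* Jordan block for λ (equivalently, the smallest k with (A − λI)^k v = 0 for every generalised eigenvector v of λ).

  λ = -3: largest Jordan block has size 2, contributing (x + 3)^2

So m_A(x) = (x + 3)^2 = x^2 + 6*x + 9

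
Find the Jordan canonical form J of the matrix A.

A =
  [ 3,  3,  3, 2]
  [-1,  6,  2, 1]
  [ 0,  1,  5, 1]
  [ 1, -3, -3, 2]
J_2(4) ⊕ J_2(4)

The characteristic polynomial is
  det(x·I − A) = x^4 - 16*x^3 + 96*x^2 - 256*x + 256 = (x - 4)^4

Eigenvalues and multiplicities (the geometric multiplicity of λ is n − rank(A − λI), which equals the number of Jordan blocks for λ):
  λ = 4: algebraic multiplicity = 4, geometric multiplicity = 2

Determining the block sizes for each eigenvalue:
  λ = 4: with am = 4 and gm = 2, the partition is not yet determined (e.g. several partitions of 4 into 2 parts exist). Let N = A − (4)·I. Computing rank(N^1) = 2, rank(N^2) = 0; the number of blocks of size ≥ j is rank(N^{j−1}) − rank(N^j), giving [2, 2]. So we have 2 block(s) of size 2 → block sizes [2, 2]

Assembling the blocks gives a Jordan form
J =
  [4, 1, 0, 0]
  [0, 4, 0, 0]
  [0, 0, 4, 1]
  [0, 0, 0, 4]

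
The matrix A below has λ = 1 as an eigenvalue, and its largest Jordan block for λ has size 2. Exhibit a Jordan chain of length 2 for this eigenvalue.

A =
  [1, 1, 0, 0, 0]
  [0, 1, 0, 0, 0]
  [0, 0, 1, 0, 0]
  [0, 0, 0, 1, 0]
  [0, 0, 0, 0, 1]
A Jordan chain for λ = 1 of length 2:
v_1 = (1, 0, 0, 0, 0)ᵀ
v_2 = (0, 1, 0, 0, 0)ᵀ

Let N = A − (1)·I. We want v_2 with N^2 v_2 = 0 but N^1 v_2 ≠ 0; then v_{j-1} := N · v_j for j = 2, …, 2.

Pick v_2 = (0, 1, 0, 0, 0)ᵀ.
Then v_1 = N · v_2 = (1, 0, 0, 0, 0)ᵀ.

Sanity check: (A − (1)·I) v_1 = (0, 0, 0, 0, 0)ᵀ = 0. ✓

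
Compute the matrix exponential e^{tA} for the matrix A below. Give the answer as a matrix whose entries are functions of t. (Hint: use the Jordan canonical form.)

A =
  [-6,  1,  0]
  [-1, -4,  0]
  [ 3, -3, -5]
e^{tA} =
  [-t*exp(-5*t) + exp(-5*t), t*exp(-5*t), 0]
  [-t*exp(-5*t), t*exp(-5*t) + exp(-5*t), 0]
  [3*t*exp(-5*t), -3*t*exp(-5*t), exp(-5*t)]

Strategy: write A = P · J · P⁻¹ where J is a Jordan canonical form, so e^{tA} = P · e^{tJ} · P⁻¹, and e^{tJ} can be computed block-by-block.

A has Jordan form
J =
  [-5,  1,  0]
  [ 0, -5,  0]
  [ 0,  0, -5]
(up to reordering of blocks).

Per-block formulas:
  For a 2×2 Jordan block J_2(-5): exp(t · J_2(-5)) = e^(-5t)·(I + t·N), where N is the 2×2 nilpotent shift.
  For a 1×1 block at λ = -5: exp(t · [-5]) = [e^(-5t)].

After assembling e^{tJ} and conjugating by P, we get:

e^{tA} =
  [-t*exp(-5*t) + exp(-5*t), t*exp(-5*t), 0]
  [-t*exp(-5*t), t*exp(-5*t) + exp(-5*t), 0]
  [3*t*exp(-5*t), -3*t*exp(-5*t), exp(-5*t)]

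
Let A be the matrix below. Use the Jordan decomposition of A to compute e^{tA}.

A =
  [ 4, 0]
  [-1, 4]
e^{tA} =
  [exp(4*t), 0]
  [-t*exp(4*t), exp(4*t)]

Strategy: write A = P · J · P⁻¹ where J is a Jordan canonical form, so e^{tA} = P · e^{tJ} · P⁻¹, and e^{tJ} can be computed block-by-block.

A has Jordan form
J =
  [4, 1]
  [0, 4]
(up to reordering of blocks).

Per-block formulas:
  For a 2×2 Jordan block J_2(4): exp(t · J_2(4)) = e^(4t)·(I + t·N), where N is the 2×2 nilpotent shift.

After assembling e^{tJ} and conjugating by P, we get:

e^{tA} =
  [exp(4*t), 0]
  [-t*exp(4*t), exp(4*t)]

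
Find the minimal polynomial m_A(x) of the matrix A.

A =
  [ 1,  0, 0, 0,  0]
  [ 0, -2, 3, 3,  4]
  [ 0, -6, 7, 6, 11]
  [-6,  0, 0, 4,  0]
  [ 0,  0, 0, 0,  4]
x^3 - 9*x^2 + 24*x - 16

The characteristic polynomial is χ_A(x) = (x - 4)^3*(x - 1)^2, so the eigenvalues are known. The minimal polynomial is
  m_A(x) = Π_λ (x − λ)^{k_λ}
where k_λ is the size of the *largest* Jordan block for λ (equivalently, the smallest k with (A − λI)^k v = 0 for every generalised eigenvector v of λ).

  λ = 1: largest Jordan block has size 1, contributing (x − 1)
  λ = 4: largest Jordan block has size 2, contributing (x − 4)^2

So m_A(x) = (x - 4)^2*(x - 1) = x^3 - 9*x^2 + 24*x - 16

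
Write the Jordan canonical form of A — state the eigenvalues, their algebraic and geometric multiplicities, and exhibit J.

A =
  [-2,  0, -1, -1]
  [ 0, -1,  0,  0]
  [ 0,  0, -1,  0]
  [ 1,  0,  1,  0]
J_2(-1) ⊕ J_1(-1) ⊕ J_1(-1)

The characteristic polynomial is
  det(x·I − A) = x^4 + 4*x^3 + 6*x^2 + 4*x + 1 = (x + 1)^4

Eigenvalues and multiplicities (the geometric multiplicity of λ is n − rank(A − λI), which equals the number of Jordan blocks for λ):
  λ = -1: algebraic multiplicity = 4, geometric multiplicity = 3

Determining the block sizes for each eigenvalue:
  λ = -1: 3 blocks summing to 4 forces exactly one block of size 2 and the rest size 1 → block sizes [2, 1, 1]

Assembling the blocks gives a Jordan form
J =
  [-1,  1,  0,  0]
  [ 0, -1,  0,  0]
  [ 0,  0, -1,  0]
  [ 0,  0,  0, -1]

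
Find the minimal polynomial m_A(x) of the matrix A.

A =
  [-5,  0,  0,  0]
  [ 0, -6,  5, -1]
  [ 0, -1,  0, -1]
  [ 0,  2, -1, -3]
x^3 + 9*x^2 + 24*x + 20

The characteristic polynomial is χ_A(x) = (x + 2)^2*(x + 5)^2, so the eigenvalues are known. The minimal polynomial is
  m_A(x) = Π_λ (x − λ)^{k_λ}
where k_λ is the size of the *largest* Jordan block for λ (equivalently, the smallest k with (A − λI)^k v = 0 for every generalised eigenvector v of λ).

  λ = -5: largest Jordan block has size 1, contributing (x + 5)
  λ = -2: largest Jordan block has size 2, contributing (x + 2)^2

So m_A(x) = (x + 2)^2*(x + 5) = x^3 + 9*x^2 + 24*x + 20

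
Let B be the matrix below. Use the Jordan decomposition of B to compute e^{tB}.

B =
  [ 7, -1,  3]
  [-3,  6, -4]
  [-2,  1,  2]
e^{tB} =
  [t^2*exp(5*t)/2 + 2*t*exp(5*t) + exp(5*t), -t*exp(5*t), t^2*exp(5*t)/2 + 3*t*exp(5*t)]
  [-t^2*exp(5*t)/2 - 3*t*exp(5*t), t*exp(5*t) + exp(5*t), -t^2*exp(5*t)/2 - 4*t*exp(5*t)]
  [-t^2*exp(5*t)/2 - 2*t*exp(5*t), t*exp(5*t), -t^2*exp(5*t)/2 - 3*t*exp(5*t) + exp(5*t)]

Strategy: write B = P · J · P⁻¹ where J is a Jordan canonical form, so e^{tB} = P · e^{tJ} · P⁻¹, and e^{tJ} can be computed block-by-block.

B has Jordan form
J =
  [5, 1, 0]
  [0, 5, 1]
  [0, 0, 5]
(up to reordering of blocks).

Per-block formulas:
  For a 3×3 Jordan block J_3(5): exp(t · J_3(5)) = e^(5t)·(I + t·N + (t^2/2)·N^2), where N is the 3×3 nilpotent shift.

After assembling e^{tJ} and conjugating by P, we get:

e^{tB} =
  [t^2*exp(5*t)/2 + 2*t*exp(5*t) + exp(5*t), -t*exp(5*t), t^2*exp(5*t)/2 + 3*t*exp(5*t)]
  [-t^2*exp(5*t)/2 - 3*t*exp(5*t), t*exp(5*t) + exp(5*t), -t^2*exp(5*t)/2 - 4*t*exp(5*t)]
  [-t^2*exp(5*t)/2 - 2*t*exp(5*t), t*exp(5*t), -t^2*exp(5*t)/2 - 3*t*exp(5*t) + exp(5*t)]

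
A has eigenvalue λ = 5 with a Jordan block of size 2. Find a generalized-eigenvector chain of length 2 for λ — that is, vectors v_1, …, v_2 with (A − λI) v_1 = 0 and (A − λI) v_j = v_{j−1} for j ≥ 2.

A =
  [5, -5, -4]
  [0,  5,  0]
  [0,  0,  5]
A Jordan chain for λ = 5 of length 2:
v_1 = (-5, 0, 0)ᵀ
v_2 = (0, 1, 0)ᵀ

Let N = A − (5)·I. We want v_2 with N^2 v_2 = 0 but N^1 v_2 ≠ 0; then v_{j-1} := N · v_j for j = 2, …, 2.

Pick v_2 = (0, 1, 0)ᵀ.
Then v_1 = N · v_2 = (-5, 0, 0)ᵀ.

Sanity check: (A − (5)·I) v_1 = (0, 0, 0)ᵀ = 0. ✓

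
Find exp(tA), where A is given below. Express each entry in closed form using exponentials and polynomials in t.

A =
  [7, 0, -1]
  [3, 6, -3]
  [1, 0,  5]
e^{tA} =
  [t*exp(6*t) + exp(6*t), 0, -t*exp(6*t)]
  [3*t*exp(6*t), exp(6*t), -3*t*exp(6*t)]
  [t*exp(6*t), 0, -t*exp(6*t) + exp(6*t)]

Strategy: write A = P · J · P⁻¹ where J is a Jordan canonical form, so e^{tA} = P · e^{tJ} · P⁻¹, and e^{tJ} can be computed block-by-block.

A has Jordan form
J =
  [6, 1, 0]
  [0, 6, 0]
  [0, 0, 6]
(up to reordering of blocks).

Per-block formulas:
  For a 1×1 block at λ = 6: exp(t · [6]) = [e^(6t)].
  For a 2×2 Jordan block J_2(6): exp(t · J_2(6)) = e^(6t)·(I + t·N), where N is the 2×2 nilpotent shift.

After assembling e^{tJ} and conjugating by P, we get:

e^{tA} =
  [t*exp(6*t) + exp(6*t), 0, -t*exp(6*t)]
  [3*t*exp(6*t), exp(6*t), -3*t*exp(6*t)]
  [t*exp(6*t), 0, -t*exp(6*t) + exp(6*t)]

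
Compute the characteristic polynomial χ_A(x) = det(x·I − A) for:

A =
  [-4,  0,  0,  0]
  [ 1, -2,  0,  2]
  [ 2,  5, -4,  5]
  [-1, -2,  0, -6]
x^4 + 16*x^3 + 96*x^2 + 256*x + 256

Expanding det(x·I − A) (e.g. by cofactor expansion or by noting that A is similar to its Jordan form J, which has the same characteristic polynomial as A) gives
  χ_A(x) = x^4 + 16*x^3 + 96*x^2 + 256*x + 256
which factors as (x + 4)^4. The eigenvalues (with algebraic multiplicities) are λ = -4 with multiplicity 4.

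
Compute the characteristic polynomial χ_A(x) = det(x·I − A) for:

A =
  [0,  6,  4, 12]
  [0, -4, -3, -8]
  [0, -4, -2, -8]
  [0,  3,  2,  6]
x^4

Expanding det(x·I − A) (e.g. by cofactor expansion or by noting that A is similar to its Jordan form J, which has the same characteristic polynomial as A) gives
  χ_A(x) = x^4
which factors as x^4. The eigenvalues (with algebraic multiplicities) are λ = 0 with multiplicity 4.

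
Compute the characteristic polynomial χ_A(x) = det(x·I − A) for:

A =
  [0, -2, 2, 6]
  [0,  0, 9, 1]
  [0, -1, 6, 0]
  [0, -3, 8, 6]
x^4 - 12*x^3 + 48*x^2 - 64*x

Expanding det(x·I − A) (e.g. by cofactor expansion or by noting that A is similar to its Jordan form J, which has the same characteristic polynomial as A) gives
  χ_A(x) = x^4 - 12*x^3 + 48*x^2 - 64*x
which factors as x*(x - 4)^3. The eigenvalues (with algebraic multiplicities) are λ = 0 with multiplicity 1, λ = 4 with multiplicity 3.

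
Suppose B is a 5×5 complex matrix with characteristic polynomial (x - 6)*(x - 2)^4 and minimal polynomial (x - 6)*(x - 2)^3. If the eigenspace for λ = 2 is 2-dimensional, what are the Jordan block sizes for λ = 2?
Block sizes for λ = 2: [3, 1]

Step 1 — from the characteristic polynomial, algebraic multiplicity of λ = 2 is 4. From dim ker(B − (2)·I) = 2, there are exactly 2 Jordan blocks for λ = 2.
Step 2 — from the minimal polynomial, the factor (x − 2)^3 tells us the largest block for λ = 2 has size 3.
Step 3 — with total size 4, 2 blocks, and largest block 3, the block sizes (in nonincreasing order) are [3, 1].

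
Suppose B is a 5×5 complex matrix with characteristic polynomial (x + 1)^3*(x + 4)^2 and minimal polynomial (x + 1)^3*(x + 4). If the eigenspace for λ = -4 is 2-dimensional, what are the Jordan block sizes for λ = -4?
Block sizes for λ = -4: [1, 1]

Step 1 — from the characteristic polynomial, algebraic multiplicity of λ = -4 is 2. From dim ker(B − (-4)·I) = 2, there are exactly 2 Jordan blocks for λ = -4.
Step 2 — from the minimal polynomial, the factor (x + 4) tells us the largest block for λ = -4 has size 1.
Step 3 — with total size 2, 2 blocks, and largest block 1, the block sizes (in nonincreasing order) are [1, 1].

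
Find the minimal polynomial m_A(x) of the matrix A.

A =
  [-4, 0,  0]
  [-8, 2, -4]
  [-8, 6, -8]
x^2 + 6*x + 8

The characteristic polynomial is χ_A(x) = (x + 2)*(x + 4)^2, so the eigenvalues are known. The minimal polynomial is
  m_A(x) = Π_λ (x − λ)^{k_λ}
where k_λ is the size of the *largest* Jordan block for λ (equivalently, the smallest k with (A − λI)^k v = 0 for every generalised eigenvector v of λ).

  λ = -4: largest Jordan block has size 1, contributing (x + 4)
  λ = -2: largest Jordan block has size 1, contributing (x + 2)

So m_A(x) = (x + 2)*(x + 4) = x^2 + 6*x + 8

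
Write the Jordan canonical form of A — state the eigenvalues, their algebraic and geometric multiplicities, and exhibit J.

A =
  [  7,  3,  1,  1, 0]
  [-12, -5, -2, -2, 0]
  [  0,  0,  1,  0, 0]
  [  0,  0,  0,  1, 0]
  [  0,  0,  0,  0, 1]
J_2(1) ⊕ J_1(1) ⊕ J_1(1) ⊕ J_1(1)

The characteristic polynomial is
  det(x·I − A) = x^5 - 5*x^4 + 10*x^3 - 10*x^2 + 5*x - 1 = (x - 1)^5

Eigenvalues and multiplicities (the geometric multiplicity of λ is n − rank(A − λI), which equals the number of Jordan blocks for λ):
  λ = 1: algebraic multiplicity = 5, geometric multiplicity = 4

Determining the block sizes for each eigenvalue:
  λ = 1: 4 blocks summing to 5 forces exactly one block of size 2 and the rest size 1 → block sizes [2, 1, 1, 1]

Assembling the blocks gives a Jordan form
J =
  [1, 1, 0, 0, 0]
  [0, 1, 0, 0, 0]
  [0, 0, 1, 0, 0]
  [0, 0, 0, 1, 0]
  [0, 0, 0, 0, 1]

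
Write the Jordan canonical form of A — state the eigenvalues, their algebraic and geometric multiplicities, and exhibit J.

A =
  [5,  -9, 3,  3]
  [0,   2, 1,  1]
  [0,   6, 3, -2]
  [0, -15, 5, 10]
J_2(5) ⊕ J_1(5) ⊕ J_1(5)

The characteristic polynomial is
  det(x·I − A) = x^4 - 20*x^3 + 150*x^2 - 500*x + 625 = (x - 5)^4

Eigenvalues and multiplicities (the geometric multiplicity of λ is n − rank(A − λI), which equals the number of Jordan blocks for λ):
  λ = 5: algebraic multiplicity = 4, geometric multiplicity = 3

Determining the block sizes for each eigenvalue:
  λ = 5: 3 blocks summing to 4 forces exactly one block of size 2 and the rest size 1 → block sizes [2, 1, 1]

Assembling the blocks gives a Jordan form
J =
  [5, 1, 0, 0]
  [0, 5, 0, 0]
  [0, 0, 5, 0]
  [0, 0, 0, 5]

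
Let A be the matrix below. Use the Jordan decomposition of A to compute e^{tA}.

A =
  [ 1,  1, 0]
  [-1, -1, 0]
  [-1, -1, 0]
e^{tA} =
  [t + 1, t, 0]
  [-t, 1 - t, 0]
  [-t, -t, 1]

Strategy: write A = P · J · P⁻¹ where J is a Jordan canonical form, so e^{tA} = P · e^{tJ} · P⁻¹, and e^{tJ} can be computed block-by-block.

A has Jordan form
J =
  [0, 1, 0]
  [0, 0, 0]
  [0, 0, 0]
(up to reordering of blocks).

Per-block formulas:
  For a 2×2 Jordan block J_2(0): exp(t · J_2(0)) = e^(0t)·(I + t·N), where N is the 2×2 nilpotent shift.
  For a 1×1 block at λ = 0: exp(t · [0]) = [e^(0t)].

After assembling e^{tJ} and conjugating by P, we get:

e^{tA} =
  [t + 1, t, 0]
  [-t, 1 - t, 0]
  [-t, -t, 1]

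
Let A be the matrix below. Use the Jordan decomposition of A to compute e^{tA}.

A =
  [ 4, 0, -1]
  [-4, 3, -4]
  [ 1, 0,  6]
e^{tA} =
  [-t*exp(5*t) + exp(5*t), 0, -t*exp(5*t)]
  [-2*exp(5*t) + 2*exp(3*t), exp(3*t), -2*exp(5*t) + 2*exp(3*t)]
  [t*exp(5*t), 0, t*exp(5*t) + exp(5*t)]

Strategy: write A = P · J · P⁻¹ where J is a Jordan canonical form, so e^{tA} = P · e^{tJ} · P⁻¹, and e^{tJ} can be computed block-by-block.

A has Jordan form
J =
  [3, 0, 0]
  [0, 5, 1]
  [0, 0, 5]
(up to reordering of blocks).

Per-block formulas:
  For a 2×2 Jordan block J_2(5): exp(t · J_2(5)) = e^(5t)·(I + t·N), where N is the 2×2 nilpotent shift.
  For a 1×1 block at λ = 3: exp(t · [3]) = [e^(3t)].

After assembling e^{tJ} and conjugating by P, we get:

e^{tA} =
  [-t*exp(5*t) + exp(5*t), 0, -t*exp(5*t)]
  [-2*exp(5*t) + 2*exp(3*t), exp(3*t), -2*exp(5*t) + 2*exp(3*t)]
  [t*exp(5*t), 0, t*exp(5*t) + exp(5*t)]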